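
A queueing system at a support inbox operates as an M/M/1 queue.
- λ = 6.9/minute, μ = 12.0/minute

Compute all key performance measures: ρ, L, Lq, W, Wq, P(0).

Step 1: ρ = λ/μ = 6.9/12.0 = 0.5750
Step 2: L = λ/(μ-λ) = 6.9/5.10 = 1.3529
Step 3: Lq = λ²/(μ(μ-λ)) = 47.61/(12.0×5.10) = 0.7779
Step 4: W = 1/(μ-λ) = 1/5.10 = 0.196078
Step 5: Wq = λ/(μ(μ-λ)) = 6.9/(12.0×5.10) = 0.1127
Step 6: P(0) = 1-ρ = 0.4250
Verify: L = λW = 6.9×0.196078 = 1.3529 ✔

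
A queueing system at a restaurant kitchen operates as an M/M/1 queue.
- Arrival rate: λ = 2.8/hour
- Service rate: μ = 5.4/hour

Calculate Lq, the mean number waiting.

ρ = λ/μ = 2.8/5.4 = 0.5185
For M/M/1: Lq = λ²/(μ(μ-λ))
Lq = 7.84/(5.4 × 2.60)
Lq = 0.5584 orders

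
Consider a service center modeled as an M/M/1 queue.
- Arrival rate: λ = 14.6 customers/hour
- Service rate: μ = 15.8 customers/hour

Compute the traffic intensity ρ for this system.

Server utilization: ρ = λ/μ
ρ = 14.6/15.8 = 0.9241
The server is busy 92.41% of the time.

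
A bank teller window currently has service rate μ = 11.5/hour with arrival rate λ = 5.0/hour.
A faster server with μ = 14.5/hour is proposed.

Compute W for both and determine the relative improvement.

System 1: ρ₁ = 5.0/11.5 = 0.4348, W₁ = 1/(11.5-5.0) = 0.15385
System 2: ρ₂ = 5.0/14.5 = 0.3448, W₂ = 1/(14.5-5.0) = 0.10526
Improvement: (W₁-W₂)/W₁ = (0.15385-0.10526)/0.15385 = 31.58%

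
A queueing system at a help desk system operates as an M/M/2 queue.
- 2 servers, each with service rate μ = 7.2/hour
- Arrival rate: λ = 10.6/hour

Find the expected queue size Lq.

Traffic intensity: ρ = λ/(cμ) = 10.6/(2×7.2) = 0.7361
Since ρ = 0.7361 < 1, system is stable.
Offered load a = λ/μ = cρ = 10.6/7.2 = 1.4722
P₀ = [ Σₙ₌₀^1 aⁿ/n! + a^2/(2!(1-ρ)) ]⁻¹
Σ = a^0/0! + a^1/1! = 1.0000 + 1.4722 = 2.4722
a^2/(2!(1-ρ)) = 2.16744/(2 × 0.263889) = 4.1067
P₀ = 1/(2.4722 + 4.1067) = 0.1520
Lq = P₀·a^2·ρ / (2!(1-ρ)²) = 0.152000 × 2.16744 × 0.736111 / (2 × 0.0696373) = 1.7413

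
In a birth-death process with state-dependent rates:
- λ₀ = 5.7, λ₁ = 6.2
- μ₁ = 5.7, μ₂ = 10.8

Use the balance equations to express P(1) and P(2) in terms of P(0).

Balance equations:
State 0: λ₀P₀ = μ₁P₁ → P₁ = (λ₀/μ₁)P₀ = (5.7/5.7)P₀ = 1.0000P₀
State 1: P₂ = (λ₀λ₁)/(μ₁μ₂)P₀ = (5.7×6.2)/(5.7×10.8)P₀ = 0.5741P₀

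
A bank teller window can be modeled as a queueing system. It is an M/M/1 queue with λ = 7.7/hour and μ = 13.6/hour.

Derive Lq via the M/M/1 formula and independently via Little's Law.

Method 1 (direct): Lq = λ²/(μ(μ-λ)) = 59.29/(13.6 × 5.90) = 0.7389

Method 2 (Little's Law):
W = 1/(μ-λ) = 1/5.90 = 0.16949
Wq = W - 1/μ = 0.16949 - 0.073529 = 0.09596
Lq = λWq = 7.7 × 0.09596 = 0.7389 ✔ (matches Method 1)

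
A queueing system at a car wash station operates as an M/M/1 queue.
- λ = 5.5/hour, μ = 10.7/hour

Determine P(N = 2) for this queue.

ρ = λ/μ = 5.5/10.7 = 0.5140
P(n) = (1-ρ)ρⁿ
P(2) = (1-0.5140) × 0.5140^2
P(2) = 0.4860 × 0.2642
P(2) = 0.1284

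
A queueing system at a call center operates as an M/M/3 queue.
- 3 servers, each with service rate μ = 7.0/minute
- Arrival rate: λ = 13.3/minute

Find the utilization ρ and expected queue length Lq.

Traffic intensity: ρ = λ/(cμ) = 13.3/(3×7.0) = 0.6333
Since ρ = 0.6333 < 1, system is stable.
Offered load a = λ/μ = cρ = 13.3/7.0 = 1.9000
P₀ = [ Σₙ₌₀^2 aⁿ/n! + a^3/(3!(1-ρ)) ]⁻¹
Σ = a^0/0! + a^1/1! + a^2/2! = 1.0000 + 1.9000 + 1.8050 = 4.7050
a^3/(3!(1-ρ)) = 6.8590/(6 × 0.36667) = 3.1177
P₀ = 1/(4.7050 + 3.1177) = 0.1278
Lq = P₀·a^3·ρ / (3!(1-ρ)²) = 0.1278 × 6.8590 × 0.6333 / (6 × 0.1344) = 0.6884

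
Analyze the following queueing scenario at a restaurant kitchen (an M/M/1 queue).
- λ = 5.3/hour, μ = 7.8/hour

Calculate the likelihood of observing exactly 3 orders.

ρ = λ/μ = 5.3/7.8 = 0.6795
P(n) = (1-ρ)ρⁿ
P(3) = (1-0.6795) × 0.6795^3
P(3) = 0.32050 × 0.31374
P(3) = 0.1006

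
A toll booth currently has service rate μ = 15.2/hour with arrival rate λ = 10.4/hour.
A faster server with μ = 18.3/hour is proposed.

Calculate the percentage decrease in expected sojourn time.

System 1: ρ₁ = 10.4/15.2 = 0.6842, W₁ = 1/(15.2-10.4) = 0.20833
System 2: ρ₂ = 10.4/18.3 = 0.5683, W₂ = 1/(18.3-10.4) = 0.12658
Improvement: (W₁-W₂)/W₁ = (0.20833-0.12658)/0.20833 = 39.24%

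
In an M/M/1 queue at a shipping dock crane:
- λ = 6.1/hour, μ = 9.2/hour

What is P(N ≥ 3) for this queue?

ρ = λ/μ = 6.1/9.2 = 0.66304
P(N ≥ n) = ρⁿ
P(N ≥ 3) = 0.66304^3
P(N ≥ 3) = 0.2915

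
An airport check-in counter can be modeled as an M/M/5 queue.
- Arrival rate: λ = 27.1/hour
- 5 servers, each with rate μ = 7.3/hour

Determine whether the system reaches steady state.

Stability requires ρ = λ/(cμ) < 1
ρ = 27.1/(5 × 7.3) = 27.1/36.50 = 0.7425
Since 0.7425 < 1, the system is STABLE.
The servers are busy 74.25% of the time.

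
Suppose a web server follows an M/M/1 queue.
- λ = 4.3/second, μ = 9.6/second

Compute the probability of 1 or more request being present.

ρ = λ/μ = 4.3/9.6 = 0.4479
P(N ≥ n) = ρⁿ
P(N ≥ 1) = 0.4479^1
P(N ≥ 1) = 0.4479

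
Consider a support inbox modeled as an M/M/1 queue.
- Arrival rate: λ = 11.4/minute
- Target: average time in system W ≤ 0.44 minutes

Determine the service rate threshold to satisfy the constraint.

For M/M/1: W = 1/(μ-λ)
Need W ≤ 0.44, so 1/(μ-λ) ≤ 0.44
μ - λ ≥ 1/0.44 = 2.2727
μ ≥ 11.4 + 2.2727 = 13.6727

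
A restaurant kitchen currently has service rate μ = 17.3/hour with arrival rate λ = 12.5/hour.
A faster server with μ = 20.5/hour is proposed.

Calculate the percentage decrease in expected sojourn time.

System 1: ρ₁ = 12.5/17.3 = 0.7225, W₁ = 1/(17.3-12.5) = 0.20833
System 2: ρ₂ = 12.5/20.5 = 0.6098, W₂ = 1/(20.5-12.5) = 0.12500
Improvement: (W₁-W₂)/W₁ = (0.20833-0.12500)/0.20833 = 40.00%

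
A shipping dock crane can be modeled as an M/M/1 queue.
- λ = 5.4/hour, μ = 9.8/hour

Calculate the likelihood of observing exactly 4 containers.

ρ = λ/μ = 5.4/9.8 = 0.5510
P(n) = (1-ρ)ρⁿ
P(4) = (1-0.5510) × 0.5510^4
P(4) = 0.44900 × 0.092174
P(4) = 0.04139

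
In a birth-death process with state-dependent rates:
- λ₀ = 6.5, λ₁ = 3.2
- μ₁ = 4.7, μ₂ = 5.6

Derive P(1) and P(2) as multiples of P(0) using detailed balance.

Balance equations:
State 0: λ₀P₀ = μ₁P₁ → P₁ = (λ₀/μ₁)P₀ = (6.5/4.7)P₀ = 1.3830P₀
State 1: P₂ = (λ₀λ₁)/(μ₁μ₂)P₀ = (6.5×3.2)/(4.7×5.6)P₀ = 0.7903P₀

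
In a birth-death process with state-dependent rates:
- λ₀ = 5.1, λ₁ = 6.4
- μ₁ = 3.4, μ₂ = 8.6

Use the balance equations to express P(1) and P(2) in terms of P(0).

Balance equations:
State 0: λ₀P₀ = μ₁P₁ → P₁ = (λ₀/μ₁)P₀ = (5.1/3.4)P₀ = 1.5000P₀
State 1: P₂ = (λ₀λ₁)/(μ₁μ₂)P₀ = (5.1×6.4)/(3.4×8.6)P₀ = 1.1163P₀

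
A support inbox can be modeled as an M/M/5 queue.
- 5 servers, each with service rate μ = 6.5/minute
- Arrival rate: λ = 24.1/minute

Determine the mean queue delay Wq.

Traffic intensity: ρ = λ/(cμ) = 24.1/(5×6.5) = 0.7415
Since ρ = 0.7415 < 1, system is stable.
Offered load a = λ/μ = cρ = 24.1/6.5 = 3.7077
P₀ = [ Σₙ₌₀^4 aⁿ/n! + a^5/(5!(1-ρ)) ]⁻¹
Σ = a^0/0! + a^1/1! + a^2/2! + a^3/3! + a^4/4! = 1.00000 + 3.70769 + 6.87349 + 8.49493 + 7.87415 = 27.9503
a^5/(5!(1-ρ)) = 700.6779/(120 × 0.258462) = 22.5913
P₀ = 1/(27.9503 + 22.5913) = 0.01979
Lq = P₀·a^5·ρ / (5!(1-ρ)²) = 0.019786 × 700.6779 × 0.74154 / (120 × 0.066802) = 1.2824
Wq = Lq/λ = 1.2824/24.1 = 0.05321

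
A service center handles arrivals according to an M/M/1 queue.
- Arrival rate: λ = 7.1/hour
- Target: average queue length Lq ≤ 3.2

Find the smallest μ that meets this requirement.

For M/M/1: Lq = λ²/(μ(μ-λ))
Need Lq ≤ 3.2, i.e. μ(μ-λ) ≥ λ²/3.2
μ² - 7.1μ - 50.41/3.2 ≥ 0  →  μ² - 7.1μ - 15.75312 ≥ 0
Quadratic formula (positive root): μ = [λ + √(λ² + 4×15.75312)]/2
Discriminant: 50.41 + 4×15.75312 = 113.4225, √113.4225 = 10.6500
μ ≥ (7.1 + 10.6500)/2 = 8.8750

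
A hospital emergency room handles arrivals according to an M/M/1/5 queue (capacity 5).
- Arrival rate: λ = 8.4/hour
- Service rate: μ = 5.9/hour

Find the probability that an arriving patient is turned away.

ρ = λ/μ = 8.4/5.9 = 1.4237
P₀ = (1-ρ)/(1-ρ^(K+1)) = (1-1.4237)/(1-1.4237^6) = -0.4237/-7.3274 = 0.05782
P_K = P₀×ρ^K = 0.05782 × 1.4237^5 = 0.05782 × 5.8491 = 0.3382
Blocking probability = 33.82%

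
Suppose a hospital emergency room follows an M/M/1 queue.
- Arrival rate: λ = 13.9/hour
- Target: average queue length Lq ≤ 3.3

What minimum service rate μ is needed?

For M/M/1: Lq = λ²/(μ(μ-λ))
Need Lq ≤ 3.3, i.e. μ(μ-λ) ≥ λ²/3.3
μ² - 13.9μ - 193.21/3.3 ≥ 0  →  μ² - 13.9μ - 58.548485 ≥ 0
Quadratic formula (positive root): μ = [λ + √(λ² + 4×58.548485)]/2
Discriminant: 193.21 + 4×58.548485 = 427.40394, √427.40394 = 20.6738
μ ≥ (13.9 + 20.6738)/2 = 17.2869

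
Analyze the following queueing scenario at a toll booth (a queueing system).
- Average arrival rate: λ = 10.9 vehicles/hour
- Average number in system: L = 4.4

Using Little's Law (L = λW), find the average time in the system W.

Little's Law: L = λW, so W = L/λ
W = 4.4/10.9 = 0.4037 hours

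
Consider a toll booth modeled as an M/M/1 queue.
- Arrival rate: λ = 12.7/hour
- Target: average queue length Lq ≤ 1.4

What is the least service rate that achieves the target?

For M/M/1: Lq = λ²/(μ(μ-λ))
Need Lq ≤ 1.4, i.e. μ(μ-λ) ≥ λ²/1.4
μ² - 12.7μ - 161.29/1.4 ≥ 0  →  μ² - 12.7μ - 115.20714 ≥ 0
Quadratic formula (positive root): μ = [λ + √(λ² + 4×115.20714)]/2
Discriminant: 161.29 + 4×115.20714 = 622.1186, √622.1186 = 24.942305
μ ≥ (12.7 + 24.942305)/2 = 18.8212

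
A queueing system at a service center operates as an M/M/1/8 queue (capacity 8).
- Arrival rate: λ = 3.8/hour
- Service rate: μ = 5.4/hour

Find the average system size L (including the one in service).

ρ = λ/μ = 3.8/5.4 = 0.7037
P₀ = (1-ρ)/(1-ρ^(K+1)) = (1-0.7037)/(1-0.7037^9) = 0.2963/0.9577 = 0.3094
P_K = P₀×ρ^K = 0.3094 × 0.7037^8 = 0.3094 × 0.06013 = 0.01860
L = ρ[1 - (K+1)ρ^K + Kρ^(K+1)] / [(1-ρ)(1-ρ^(K+1))]
L = 0.7037 × (1 - 9×0.060131 + 8×0.042314) / ((1 - 0.7037) × (1 - 0.042314)) = 1.9773 customers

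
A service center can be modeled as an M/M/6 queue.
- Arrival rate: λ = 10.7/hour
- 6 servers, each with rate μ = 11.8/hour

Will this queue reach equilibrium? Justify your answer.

Stability requires ρ = λ/(cμ) < 1
ρ = 10.7/(6 × 11.8) = 10.7/70.80 = 0.1511
Since 0.1511 < 1, the system is STABLE.
The servers are busy 15.11% of the time.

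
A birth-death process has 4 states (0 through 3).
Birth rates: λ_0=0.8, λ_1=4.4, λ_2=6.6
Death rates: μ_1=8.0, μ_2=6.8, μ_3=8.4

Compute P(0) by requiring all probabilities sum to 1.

Ratios P(n)/P(0) = (λ₀···λₙ₋₁)/(μ₁···μₙ):
P(1)/P(0) = (0.8)/(8.0) = 0.1000
P(2)/P(0) = (0.8×4.4)/(8.0×6.8) = 0.06471
P(3)/P(0) = (0.8×4.4×6.6)/(8.0×6.8×8.4) = 0.05084

Normalization: ∑ P(n) = 1
P(0) × (1.0000 + 0.1000 + 0.06471 + 0.05084) = 1
P(0) × 1.2155 = 1
P(0) = 1/1.2155 = 0.8227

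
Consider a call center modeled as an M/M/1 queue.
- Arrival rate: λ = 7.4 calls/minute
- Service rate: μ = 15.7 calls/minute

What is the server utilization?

Server utilization: ρ = λ/μ
ρ = 7.4/15.7 = 0.4713
The server is busy 47.13% of the time.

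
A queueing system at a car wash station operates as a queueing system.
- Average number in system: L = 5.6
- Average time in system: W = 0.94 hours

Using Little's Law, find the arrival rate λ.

Little's Law: L = λW, so λ = L/W
λ = 5.6/0.94 = 5.9574 cars/hour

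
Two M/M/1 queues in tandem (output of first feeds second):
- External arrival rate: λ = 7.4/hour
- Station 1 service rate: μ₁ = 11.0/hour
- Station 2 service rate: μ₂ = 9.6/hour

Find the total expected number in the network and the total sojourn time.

By Jackson's theorem, each station behaves as independent M/M/1.
Station 1: ρ₁ = 7.4/11.0 = 0.6727, L₁ = ρ₁/(1-ρ₁) = λ/(μ₁-λ) = 7.4/3.60 = 2.0556
Station 2: ρ₂ = 7.4/9.6 = 0.7708, L₂ = ρ₂/(1-ρ₂) = λ/(μ₂-λ) = 7.4/2.20 = 3.3636
Total: L = L₁ + L₂ = 2.0556 + 3.3636 = 5.4192
W = L/λ = 5.4192/7.4 = 0.7323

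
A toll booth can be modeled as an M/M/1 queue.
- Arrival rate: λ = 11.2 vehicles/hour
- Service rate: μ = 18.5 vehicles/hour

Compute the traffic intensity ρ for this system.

Server utilization: ρ = λ/μ
ρ = 11.2/18.5 = 0.6054
The server is busy 60.54% of the time.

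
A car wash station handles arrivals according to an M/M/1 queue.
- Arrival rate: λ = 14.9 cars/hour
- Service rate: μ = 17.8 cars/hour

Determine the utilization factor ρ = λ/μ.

Server utilization: ρ = λ/μ
ρ = 14.9/17.8 = 0.8371
The server is busy 83.71% of the time.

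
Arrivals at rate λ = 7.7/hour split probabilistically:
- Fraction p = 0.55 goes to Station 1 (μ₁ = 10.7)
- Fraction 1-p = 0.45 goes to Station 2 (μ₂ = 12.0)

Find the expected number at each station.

Effective rates: λ₁ = 7.7×0.55 = 4.235, λ₂ = 7.7×0.45 = 3.465
Station 1: ρ₁ = 4.235/10.7 = 0.3958, L₁ = ρ₁/(1-ρ₁) = 0.3958/(1-0.3958) = 0.6551
Station 2: ρ₂ = 3.465/12.0 = 0.28875, L₂ = ρ₂/(1-ρ₂) = 0.28875/(1-0.28875) = 0.4060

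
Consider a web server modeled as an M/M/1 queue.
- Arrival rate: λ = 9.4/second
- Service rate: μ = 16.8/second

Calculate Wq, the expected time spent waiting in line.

First, compute utilization: ρ = λ/μ = 9.4/16.8 = 0.5595
For M/M/1: Wq = λ/(μ(μ-λ))
Wq = 9.4/(16.8 × (16.8-9.4))
Wq = 9.4/(16.8 × 7.40)
Wq = 0.07561 seconds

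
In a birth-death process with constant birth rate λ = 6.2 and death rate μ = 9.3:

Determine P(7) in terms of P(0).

For constant rates: P(n)/P(0) = (λ/μ)^n
P(7)/P(0) = (6.2/9.3)^7 = 0.66667^7 = 0.05853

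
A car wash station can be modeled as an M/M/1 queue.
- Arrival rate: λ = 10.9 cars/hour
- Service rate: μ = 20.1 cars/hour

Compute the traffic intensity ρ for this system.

Server utilization: ρ = λ/μ
ρ = 10.9/20.1 = 0.5423
The server is busy 54.23% of the time.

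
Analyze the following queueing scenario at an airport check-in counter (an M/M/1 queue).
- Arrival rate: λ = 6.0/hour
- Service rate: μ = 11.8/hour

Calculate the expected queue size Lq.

ρ = λ/μ = 6.0/11.8 = 0.5085
For M/M/1: Lq = λ²/(μ(μ-λ))
Lq = 36.00/(11.8 × 5.80)
Lq = 0.5260 passengers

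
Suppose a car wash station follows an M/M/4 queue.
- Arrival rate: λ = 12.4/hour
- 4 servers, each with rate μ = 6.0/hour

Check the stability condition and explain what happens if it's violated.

Stability requires ρ = λ/(cμ) < 1
ρ = 12.4/(4 × 6.0) = 12.4/24.00 = 0.5167
Since 0.5167 < 1, the system is STABLE.
The servers are busy 51.67% of the time.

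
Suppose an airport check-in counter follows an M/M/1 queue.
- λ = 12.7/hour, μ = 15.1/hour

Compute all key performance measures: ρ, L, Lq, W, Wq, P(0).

Step 1: ρ = λ/μ = 12.7/15.1 = 0.8411
Step 2: L = λ/(μ-λ) = 12.7/2.40 = 5.2917
Step 3: Lq = λ²/(μ(μ-λ)) = 161.29/(15.1×2.40) = 4.4506
Step 4: W = 1/(μ-λ) = 1/2.40 = 0.41667
Step 5: Wq = λ/(μ(μ-λ)) = 12.7/(15.1×2.40) = 0.3504
Step 6: P(0) = 1-ρ = 0.1589
Verify: L = λW = 12.7×0.41667 = 5.2917 ✔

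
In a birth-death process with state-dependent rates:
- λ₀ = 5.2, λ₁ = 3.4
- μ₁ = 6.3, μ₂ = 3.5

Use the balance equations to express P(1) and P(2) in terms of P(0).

Balance equations:
State 0: λ₀P₀ = μ₁P₁ → P₁ = (λ₀/μ₁)P₀ = (5.2/6.3)P₀ = 0.8254P₀
State 1: P₂ = (λ₀λ₁)/(μ₁μ₂)P₀ = (5.2×3.4)/(6.3×3.5)P₀ = 0.8018P₀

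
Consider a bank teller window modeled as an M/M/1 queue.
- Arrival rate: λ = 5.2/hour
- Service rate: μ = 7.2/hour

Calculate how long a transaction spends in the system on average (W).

First, compute utilization: ρ = λ/μ = 5.2/7.2 = 0.7222
For M/M/1: W = 1/(μ-λ)
W = 1/(7.2-5.2) = 1/2.00
W = 0.5000 hours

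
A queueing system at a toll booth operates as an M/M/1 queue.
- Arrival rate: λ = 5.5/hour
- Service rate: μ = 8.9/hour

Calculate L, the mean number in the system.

ρ = λ/μ = 5.5/8.9 = 0.6180
For M/M/1: L = λ/(μ-λ)
L = 5.5/(8.9-5.5) = 5.5/3.40
L = 1.6176 vehicles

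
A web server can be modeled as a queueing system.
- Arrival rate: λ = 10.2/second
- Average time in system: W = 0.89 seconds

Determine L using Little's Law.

Little's Law: L = λW
L = 10.2 × 0.89 = 9.0780 requests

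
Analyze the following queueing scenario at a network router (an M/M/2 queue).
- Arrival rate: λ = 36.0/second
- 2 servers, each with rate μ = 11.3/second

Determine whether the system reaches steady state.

Stability requires ρ = λ/(cμ) < 1
ρ = 36.0/(2 × 11.3) = 36.0/22.60 = 1.5929
Since 1.5929 ≥ 1, the system is UNSTABLE.
Need c > λ/μ = 36.0/11.3 = 3.19.
Minimum servers needed: c = 4.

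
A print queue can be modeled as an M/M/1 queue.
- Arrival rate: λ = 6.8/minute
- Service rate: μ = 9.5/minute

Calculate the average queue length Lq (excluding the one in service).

ρ = λ/μ = 6.8/9.5 = 0.7158
For M/M/1: Lq = λ²/(μ(μ-λ))
Lq = 46.24/(9.5 × 2.70)
Lq = 1.8027 jobs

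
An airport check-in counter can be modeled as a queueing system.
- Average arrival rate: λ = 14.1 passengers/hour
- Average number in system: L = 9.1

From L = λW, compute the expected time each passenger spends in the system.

Little's Law: L = λW, so W = L/λ
W = 9.1/14.1 = 0.6454 hours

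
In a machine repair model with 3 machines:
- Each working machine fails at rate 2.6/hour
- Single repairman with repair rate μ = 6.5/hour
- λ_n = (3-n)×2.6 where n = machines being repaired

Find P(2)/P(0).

P(2)/P(0) = ∏_{i=0}^{2-1} λ_i/μ_{i+1}
= (3-0)×2.6/6.5 × (3-1)×2.6/6.5
= 0.9600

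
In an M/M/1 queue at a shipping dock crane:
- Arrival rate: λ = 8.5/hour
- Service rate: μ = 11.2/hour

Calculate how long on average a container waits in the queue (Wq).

First, compute utilization: ρ = λ/μ = 8.5/11.2 = 0.7589
For M/M/1: Wq = λ/(μ(μ-λ))
Wq = 8.5/(11.2 × (11.2-8.5))
Wq = 8.5/(11.2 × 2.70)
Wq = 0.2811 hours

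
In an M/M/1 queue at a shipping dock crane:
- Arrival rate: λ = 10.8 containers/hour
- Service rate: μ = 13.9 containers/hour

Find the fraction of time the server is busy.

Server utilization: ρ = λ/μ
ρ = 10.8/13.9 = 0.7770
The server is busy 77.70% of the time.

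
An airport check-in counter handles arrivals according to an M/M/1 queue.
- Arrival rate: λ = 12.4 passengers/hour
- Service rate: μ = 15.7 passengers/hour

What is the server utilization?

Server utilization: ρ = λ/μ
ρ = 12.4/15.7 = 0.7898
The server is busy 78.98% of the time.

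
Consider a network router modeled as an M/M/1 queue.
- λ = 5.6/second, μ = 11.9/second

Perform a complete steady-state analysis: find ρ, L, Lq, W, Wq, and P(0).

Step 1: ρ = λ/μ = 5.6/11.9 = 0.4706
Step 2: L = λ/(μ-λ) = 5.6/6.30 = 0.8889
Step 3: Lq = λ²/(μ(μ-λ)) = 31.36/(11.9×6.30) = 0.4183
Step 4: W = 1/(μ-λ) = 1/6.30 = 0.15873
Step 5: Wq = λ/(μ(μ-λ)) = 5.6/(11.9×6.30) = 0.07470
Step 6: P(0) = 1-ρ = 0.5294
Verify: L = λW = 5.6×0.15873 = 0.8889 ✔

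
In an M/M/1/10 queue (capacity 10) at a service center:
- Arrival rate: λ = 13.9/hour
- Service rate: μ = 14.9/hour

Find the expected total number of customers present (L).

ρ = λ/μ = 13.9/14.9 = 0.93289
P₀ = (1-ρ)/(1-ρ^(K+1)) = (1-0.93289)/(1-0.93289^11) = 0.06711/0.5343 = 0.1256
P_K = P₀×ρ^K = 0.12561 × 0.93289^10 = 0.12561 × 0.49923 = 0.06271
L = ρ[1 - (K+1)ρ^K + Kρ^(K+1)] / [(1-ρ)(1-ρ^(K+1))]
L = 0.93289 × (1 - 11×0.4992343 + 10×0.4657306) / ((1 - 0.93289) × (1 - 0.4657306)) = 4.3120 customers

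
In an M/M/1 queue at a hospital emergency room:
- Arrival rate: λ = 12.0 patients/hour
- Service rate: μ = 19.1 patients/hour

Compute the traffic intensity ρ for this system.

Server utilization: ρ = λ/μ
ρ = 12.0/19.1 = 0.6283
The server is busy 62.83% of the time.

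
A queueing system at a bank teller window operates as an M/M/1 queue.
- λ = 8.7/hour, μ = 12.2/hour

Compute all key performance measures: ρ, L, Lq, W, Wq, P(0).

Step 1: ρ = λ/μ = 8.7/12.2 = 0.7131
Step 2: L = λ/(μ-λ) = 8.7/3.50 = 2.4857
Step 3: Lq = λ²/(μ(μ-λ)) = 75.69/(12.2×3.50) = 1.7726
Step 4: W = 1/(μ-λ) = 1/3.50 = 0.28571
Step 5: Wq = λ/(μ(μ-λ)) = 8.7/(12.2×3.50) = 0.2037
Step 6: P(0) = 1-ρ = 0.2869
Verify: L = λW = 8.7×0.28571 = 2.4857 ✔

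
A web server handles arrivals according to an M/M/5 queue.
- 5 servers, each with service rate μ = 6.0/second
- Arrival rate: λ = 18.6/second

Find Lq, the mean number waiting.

Traffic intensity: ρ = λ/(cμ) = 18.6/(5×6.0) = 0.6200
Since ρ = 0.6200 < 1, system is stable.
Offered load a = λ/μ = cρ = 18.6/6.0 = 3.1000
P₀ = [ Σₙ₌₀^4 aⁿ/n! + a^5/(5!(1-ρ)) ]⁻¹
Σ = a^0/0! + a^1/1! + a^2/2! + a^3/3! + a^4/4! = 1.0000 + 3.1000 + 4.8050 + 4.9652 + 3.8480 = 17.7182
a^5/(5!(1-ρ)) = 286.2915/(120 × 0.3800) = 6.2783
P₀ = 1/(17.7182 + 6.2783) = 0.04167
Lq = P₀·a^5·ρ / (5!(1-ρ)²) = 0.041673 × 286.2915 × 0.62000 / (120 × 0.14440) = 0.4269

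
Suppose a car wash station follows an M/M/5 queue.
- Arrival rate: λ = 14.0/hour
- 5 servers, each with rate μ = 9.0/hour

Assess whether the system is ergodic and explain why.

Stability requires ρ = λ/(cμ) < 1
ρ = 14.0/(5 × 9.0) = 14.0/45.00 = 0.3111
Since 0.3111 < 1, the system is STABLE.
The servers are busy 31.11% of the time.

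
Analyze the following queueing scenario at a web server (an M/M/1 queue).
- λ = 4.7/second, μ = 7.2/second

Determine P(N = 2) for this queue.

ρ = λ/μ = 4.7/7.2 = 0.6528
P(n) = (1-ρ)ρⁿ
P(2) = (1-0.6528) × 0.6528^2
P(2) = 0.34720 × 0.42615
P(2) = 0.1480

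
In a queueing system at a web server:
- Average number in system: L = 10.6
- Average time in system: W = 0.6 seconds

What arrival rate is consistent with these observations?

Little's Law: L = λW, so λ = L/W
λ = 10.6/0.6 = 17.6667 requests/second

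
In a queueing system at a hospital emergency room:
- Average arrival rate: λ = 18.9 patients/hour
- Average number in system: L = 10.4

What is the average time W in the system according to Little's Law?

Little's Law: L = λW, so W = L/λ
W = 10.4/18.9 = 0.5503 hours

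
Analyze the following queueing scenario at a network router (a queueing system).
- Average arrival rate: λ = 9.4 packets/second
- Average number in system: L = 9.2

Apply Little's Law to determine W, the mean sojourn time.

Little's Law: L = λW, so W = L/λ
W = 9.2/9.4 = 0.9787 seconds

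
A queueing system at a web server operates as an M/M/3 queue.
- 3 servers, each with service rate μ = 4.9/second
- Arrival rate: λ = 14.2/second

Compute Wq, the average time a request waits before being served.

Traffic intensity: ρ = λ/(cμ) = 14.2/(3×4.9) = 0.9660
Since ρ = 0.9660 < 1, system is stable.
Offered load a = λ/μ = cρ = 14.2/4.9 = 2.8980
P₀ = [ Σₙ₌₀^2 aⁿ/n! + a^3/(3!(1-ρ)) ]⁻¹
Σ = a^0/0! + a^1/1! + a^2/2! = 1.00000 + 2.89796 + 4.19908 = 8.0970
a^3/(3!(1-ρ)) = 24.33755/(6 × 0.03401361) = 119.2540
P₀ = 1/(8.0970 + 119.2540) = 0.007852
Lq = P₀·a^3·ρ / (3!(1-ρ)²) = 0.007852312 × 24.33755 × 0.9659864 / (6 × 0.001156925) = 26.5943
Wq = Lq/λ = 26.5943/14.2 = 1.8728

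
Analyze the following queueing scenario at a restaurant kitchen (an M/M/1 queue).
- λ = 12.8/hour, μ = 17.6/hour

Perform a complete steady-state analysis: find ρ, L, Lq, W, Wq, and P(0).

Step 1: ρ = λ/μ = 12.8/17.6 = 0.7273
Step 2: L = λ/(μ-λ) = 12.8/4.80 = 2.6667
Step 3: Lq = λ²/(μ(μ-λ)) = 163.84/(17.6×4.80) = 1.9394
Step 4: W = 1/(μ-λ) = 1/4.80 = 0.208333
Step 5: Wq = λ/(μ(μ-λ)) = 12.8/(17.6×4.80) = 0.1515
Step 6: P(0) = 1-ρ = 0.2727
Verify: L = λW = 12.8×0.208333 = 2.6667 ✔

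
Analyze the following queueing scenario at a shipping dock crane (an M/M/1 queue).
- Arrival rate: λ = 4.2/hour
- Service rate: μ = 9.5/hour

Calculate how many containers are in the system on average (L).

ρ = λ/μ = 4.2/9.5 = 0.4421
For M/M/1: L = λ/(μ-λ)
L = 4.2/(9.5-4.2) = 4.2/5.30
L = 0.7925 containers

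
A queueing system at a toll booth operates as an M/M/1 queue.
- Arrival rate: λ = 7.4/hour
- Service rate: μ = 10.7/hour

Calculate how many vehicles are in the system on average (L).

ρ = λ/μ = 7.4/10.7 = 0.6916
For M/M/1: L = λ/(μ-λ)
L = 7.4/(10.7-7.4) = 7.4/3.30
L = 2.2424 vehicles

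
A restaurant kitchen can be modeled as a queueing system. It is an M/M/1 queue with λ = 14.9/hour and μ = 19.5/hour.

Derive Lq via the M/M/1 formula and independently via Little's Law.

Method 1 (direct): Lq = λ²/(μ(μ-λ)) = 222.01/(19.5 × 4.60) = 2.4750

Method 2 (Little's Law):
W = 1/(μ-λ) = 1/4.60 = 0.21739
Wq = W - 1/μ = 0.21739 - 0.051282 = 0.16611
Lq = λWq = 14.9 × 0.16611 = 2.4750 ✔ (matches Method 1)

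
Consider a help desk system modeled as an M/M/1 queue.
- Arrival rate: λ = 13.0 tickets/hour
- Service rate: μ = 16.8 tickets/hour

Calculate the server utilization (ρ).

Server utilization: ρ = λ/μ
ρ = 13.0/16.8 = 0.7738
The server is busy 77.38% of the time.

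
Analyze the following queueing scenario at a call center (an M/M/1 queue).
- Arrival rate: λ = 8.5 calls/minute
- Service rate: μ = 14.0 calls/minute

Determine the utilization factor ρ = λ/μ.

Server utilization: ρ = λ/μ
ρ = 8.5/14.0 = 0.6071
The server is busy 60.71% of the time.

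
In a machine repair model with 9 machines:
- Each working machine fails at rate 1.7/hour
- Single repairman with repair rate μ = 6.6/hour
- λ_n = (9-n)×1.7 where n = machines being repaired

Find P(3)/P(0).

P(3)/P(0) = ∏_{i=0}^{3-1} λ_i/μ_{i+1}
= (9-0)×1.7/6.6 × (9-1)×1.7/6.6 × (9-2)×1.7/6.6
= 8.6128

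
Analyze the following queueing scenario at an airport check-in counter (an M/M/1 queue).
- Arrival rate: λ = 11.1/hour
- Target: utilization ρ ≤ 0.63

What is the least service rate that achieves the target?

ρ = λ/μ, so μ = λ/ρ
μ ≥ 11.1/0.63 = 17.6190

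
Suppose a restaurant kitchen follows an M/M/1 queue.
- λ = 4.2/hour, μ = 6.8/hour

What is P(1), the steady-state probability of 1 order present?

ρ = λ/μ = 4.2/6.8 = 0.6176
P(n) = (1-ρ)ρⁿ
P(1) = (1-0.6176) × 0.6176^1
P(1) = 0.3824 × 0.6176
P(1) = 0.2362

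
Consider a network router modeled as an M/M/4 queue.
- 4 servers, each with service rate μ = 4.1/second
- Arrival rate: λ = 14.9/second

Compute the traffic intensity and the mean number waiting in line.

Traffic intensity: ρ = λ/(cμ) = 14.9/(4×4.1) = 0.9085
Since ρ = 0.9085 < 1, system is stable.
Offered load a = λ/μ = cρ = 14.9/4.1 = 3.6341
P₀ = [ Σₙ₌₀^3 aⁿ/n! + a^4/(4!(1-ρ)) ]⁻¹
Σ = a^0/0! + a^1/1! + a^2/2! + a^3/3! = 1.0000 + 3.6341 + 6.6035 + 7.9994 = 19.2370
a^4/(4!(1-ρ)) = 174.42537/(24 × 0.091463415) = 79.4604
P₀ = 1/(19.2370 + 79.4604) = 0.01013
Lq = P₀·a^4·ρ / (4!(1-ρ)²) = 0.010132 × 174.4254 × 0.90854 / (24 × 0.0083656) = 7.9972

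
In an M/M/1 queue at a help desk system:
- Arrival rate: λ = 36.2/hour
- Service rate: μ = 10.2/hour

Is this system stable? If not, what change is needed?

Stability requires ρ = λ/(cμ) < 1
ρ = 36.2/(1 × 10.2) = 36.2/10.20 = 3.5490
Since 3.5490 ≥ 1, the system is UNSTABLE.
Queue grows without bound. Need μ > λ = 36.2.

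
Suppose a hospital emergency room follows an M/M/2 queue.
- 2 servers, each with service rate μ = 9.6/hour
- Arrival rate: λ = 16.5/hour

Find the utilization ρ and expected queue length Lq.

Traffic intensity: ρ = λ/(cμ) = 16.5/(2×9.6) = 0.8594
Since ρ = 0.8594 < 1, system is stable.
Offered load a = λ/μ = cρ = 16.5/9.6 = 1.7188
P₀ = [ Σₙ₌₀^1 aⁿ/n! + a^2/(2!(1-ρ)) ]⁻¹
Σ = a^0/0! + a^1/1! = 1.0000 + 1.7188 = 2.7188
a^2/(2!(1-ρ)) = 2.95410/(2 × 0.140625) = 10.5035
P₀ = 1/(2.7188 + 10.5035) = 0.07563
Lq = P₀·a^2·ρ / (2!(1-ρ)²) = 0.0756303 × 2.95410 × 0.859375 / (2 × 0.0197754) = 4.8545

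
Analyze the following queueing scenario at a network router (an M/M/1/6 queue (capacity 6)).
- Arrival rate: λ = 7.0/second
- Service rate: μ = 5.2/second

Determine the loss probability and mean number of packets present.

ρ = λ/μ = 7.0/5.2 = 1.34615
P₀ = (1-ρ)/(1-ρ^(K+1)) = (1-1.34615)/(1-1.34615^7) = -0.34615/-7.0104 = 0.04938
P_K = P₀×ρ^K = 0.04938 × 1.34615^6 = 0.04938 × 5.9506 = 0.2938
Blocking probability P_6 = 0.2938 (29.38%)
L = ρ[1 - (K+1)ρ^K + Kρ^(K+1)] / [(1-ρ)(1-ρ^(K+1))]
L = 1.34615 × (1 - 7×5.9506 + 6×8.0104) / ((1 - 1.34615) × (1 - 8.0104)) = 4.1096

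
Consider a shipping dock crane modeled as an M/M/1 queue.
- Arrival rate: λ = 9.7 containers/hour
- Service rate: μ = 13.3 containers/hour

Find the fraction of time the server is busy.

Server utilization: ρ = λ/μ
ρ = 9.7/13.3 = 0.7293
The server is busy 72.93% of the time.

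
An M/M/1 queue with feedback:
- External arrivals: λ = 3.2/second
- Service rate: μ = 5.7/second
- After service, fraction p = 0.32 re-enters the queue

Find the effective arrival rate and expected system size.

Effective arrival rate: λ_eff = λ/(1-p) = 3.2/(1-0.32) = 3.2/0.68 = 4.70588
ρ = λ_eff/μ = 4.70588/5.7 = 0.825593
L = ρ/(1-ρ) = 0.825593/(1-0.825593) = 4.7337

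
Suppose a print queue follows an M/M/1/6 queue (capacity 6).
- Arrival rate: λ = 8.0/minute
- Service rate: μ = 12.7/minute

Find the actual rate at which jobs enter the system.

ρ = λ/μ = 8.0/12.7 = 0.629921
P₀ = (1-ρ)/(1-ρ^(K+1)) = (1-0.629921)/(1-0.629921^7) = 0.37008/0.96064 = 0.3852
P_K = P₀×ρ^K = 0.3852 × 0.629921^6 = 0.3852 × 0.06248 = 0.02407
λ_eff = λ(1-P_K) = 8.0 × (1 - 0.024068) = 8.0 × 0.975932 = 7.8075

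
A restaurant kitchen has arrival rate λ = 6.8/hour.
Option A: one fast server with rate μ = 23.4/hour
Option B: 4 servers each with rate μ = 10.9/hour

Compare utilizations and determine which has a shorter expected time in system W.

Option A: single server μ = 23.4 (M/M/1)
  ρ_A = 6.8/23.4 = 0.2906
  W_A = 1/(μ-λ) = 1/(23.4-6.8) = 1/16.60 = 0.06024

Option B: 4 servers μ = 10.9 (M/M/4)
  ρ_B = λ/(cμ) = 6.8/(4×10.9) = 0.1560
  Offered load a = λ/μ = cρ = 6.8/10.9 = 0.6239
  P₀ = [ Σₙ₌₀^3 aⁿ/n! + a^4/(4!(1-ρ)) ]⁻¹
  Σ = a^0/0! + a^1/1! + a^2/2! + a^3/3! = 1.0000 + 0.62385 + 0.19460 + 0.040467 = 1.8589
  a^4/(4!(1-ρ)) = 0.151471/(24 × 0.844037) = 0.007478
  P₀ = 1/(1.8589 + 0.007478) = 0.5358
  Lq = P₀·a^4·ρ / (4!(1-ρ)²) = 0.53579 × 0.15147 × 0.15596 / (24 × 0.71240) = 0.0007403
  Wq_B = Lq/λ = 0.0007403/6.8 = 0.0001089
  W_B = Wq_B + 1/μ = 0.0001089 + 0.09174 = 0.09185

Since W_A = 0.06024 < W_B = 0.09185, Option A (single fast server) has the shorter time in system.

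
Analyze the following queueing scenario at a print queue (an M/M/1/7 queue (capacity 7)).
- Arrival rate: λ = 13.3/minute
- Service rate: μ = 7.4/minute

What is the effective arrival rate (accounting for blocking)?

ρ = λ/μ = 13.3/7.4 = 1.7973
P₀ = (1-ρ)/(1-ρ^(K+1)) = (1-1.7973)/(1-1.7973^8) = -0.7973/-107.8841 = 0.007390
P_K = P₀×ρ^K = 0.007390 × 1.7973^7 = 0.007390 × 60.5821 = 0.4477
λ_eff = λ(1-P_K) = 13.3 × (1 - 0.44772) = 13.3 × 0.55228 = 7.3453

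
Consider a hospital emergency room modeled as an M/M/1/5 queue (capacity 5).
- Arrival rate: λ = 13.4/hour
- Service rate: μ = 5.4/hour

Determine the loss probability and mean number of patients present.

ρ = λ/μ = 13.4/5.4 = 2.4815
P₀ = (1-ρ)/(1-ρ^(K+1)) = (1-2.4815)/(1-2.4815^6) = -1.4815/-232.4994 = 0.006372
P_K = P₀×ρ^K = 0.006372 × 2.4815^5 = 0.006372 × 94.0961 = 0.5996
Blocking probability P_5 = 0.5996 (59.96%)
L = ρ[1 - (K+1)ρ^K + Kρ^(K+1)] / [(1-ρ)(1-ρ^(K+1))]
L = 2.4815 × (1 - 6×94.0961 + 5×233.4994) / ((1 - 2.4815) × (1 - 233.4994)) = 4.3508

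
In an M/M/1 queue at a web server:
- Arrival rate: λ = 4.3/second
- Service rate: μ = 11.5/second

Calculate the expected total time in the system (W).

First, compute utilization: ρ = λ/μ = 4.3/11.5 = 0.3739
For M/M/1: W = 1/(μ-λ)
W = 1/(11.5-4.3) = 1/7.20
W = 0.1389 seconds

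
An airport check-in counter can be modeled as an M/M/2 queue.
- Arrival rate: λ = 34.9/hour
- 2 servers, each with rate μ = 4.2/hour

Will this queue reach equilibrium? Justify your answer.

Stability requires ρ = λ/(cμ) < 1
ρ = 34.9/(2 × 4.2) = 34.9/8.40 = 4.1548
Since 4.1548 ≥ 1, the system is UNSTABLE.
Need c > λ/μ = 34.9/4.2 = 8.31.
Minimum servers needed: c = 9.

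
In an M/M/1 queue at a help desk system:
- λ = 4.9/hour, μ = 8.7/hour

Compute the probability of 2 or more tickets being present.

ρ = λ/μ = 4.9/8.7 = 0.5632
P(N ≥ n) = ρⁿ
P(N ≥ 2) = 0.5632^2
P(N ≥ 2) = 0.3172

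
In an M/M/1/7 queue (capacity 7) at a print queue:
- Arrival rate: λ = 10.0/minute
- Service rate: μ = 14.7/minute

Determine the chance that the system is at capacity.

ρ = λ/μ = 10.0/14.7 = 0.68027
P₀ = (1-ρ)/(1-ρ^(K+1)) = (1-0.68027)/(1-0.68027^8) = 0.3197/0.9541 = 0.3351
P_K = P₀×ρ^K = 0.3351 × 0.68027^7 = 0.3351 × 0.06742 = 0.02259
Blocking probability = 2.26%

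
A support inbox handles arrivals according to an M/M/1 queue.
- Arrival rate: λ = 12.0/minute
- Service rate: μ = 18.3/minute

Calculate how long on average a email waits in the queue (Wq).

First, compute utilization: ρ = λ/μ = 12.0/18.3 = 0.6557
For M/M/1: Wq = λ/(μ(μ-λ))
Wq = 12.0/(18.3 × (18.3-12.0))
Wq = 12.0/(18.3 × 6.30)
Wq = 0.1041 minutes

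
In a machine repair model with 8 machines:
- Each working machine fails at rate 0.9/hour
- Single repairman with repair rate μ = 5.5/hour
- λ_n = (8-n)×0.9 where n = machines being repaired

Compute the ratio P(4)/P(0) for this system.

P(4)/P(0) = ∏_{i=0}^{4-1} λ_i/μ_{i+1}
= (8-0)×0.9/5.5 × (8-1)×0.9/5.5 × (8-2)×0.9/5.5 × (8-3)×0.9/5.5
= 1.2046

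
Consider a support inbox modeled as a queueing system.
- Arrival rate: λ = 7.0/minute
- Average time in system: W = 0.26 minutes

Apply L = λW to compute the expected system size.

Little's Law: L = λW
L = 7.0 × 0.26 = 1.8200 emails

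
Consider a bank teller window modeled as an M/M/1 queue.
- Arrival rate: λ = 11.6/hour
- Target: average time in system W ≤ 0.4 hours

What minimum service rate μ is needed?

For M/M/1: W = 1/(μ-λ)
Need W ≤ 0.4, so 1/(μ-λ) ≤ 0.4
μ - λ ≥ 1/0.4 = 2.5000
μ ≥ 11.6 + 2.5000 = 14.1000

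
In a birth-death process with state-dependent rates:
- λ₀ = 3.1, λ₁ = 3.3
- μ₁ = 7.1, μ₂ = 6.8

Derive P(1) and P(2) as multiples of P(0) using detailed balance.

Balance equations:
State 0: λ₀P₀ = μ₁P₁ → P₁ = (λ₀/μ₁)P₀ = (3.1/7.1)P₀ = 0.4366P₀
State 1: P₂ = (λ₀λ₁)/(μ₁μ₂)P₀ = (3.1×3.3)/(7.1×6.8)P₀ = 0.2119P₀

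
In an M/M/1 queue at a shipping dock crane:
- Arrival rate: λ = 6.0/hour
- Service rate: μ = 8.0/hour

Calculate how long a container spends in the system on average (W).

First, compute utilization: ρ = λ/μ = 6.0/8.0 = 0.7500
For M/M/1: W = 1/(μ-λ)
W = 1/(8.0-6.0) = 1/2.00
W = 0.5000 hours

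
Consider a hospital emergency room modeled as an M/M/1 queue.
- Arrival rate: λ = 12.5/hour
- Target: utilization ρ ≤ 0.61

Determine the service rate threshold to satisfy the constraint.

ρ = λ/μ, so μ = λ/ρ
μ ≥ 12.5/0.61 = 20.4918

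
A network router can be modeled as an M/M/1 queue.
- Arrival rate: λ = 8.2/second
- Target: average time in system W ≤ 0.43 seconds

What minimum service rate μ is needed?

For M/M/1: W = 1/(μ-λ)
Need W ≤ 0.43, so 1/(μ-λ) ≤ 0.43
μ - λ ≥ 1/0.43 = 2.3256
μ ≥ 8.2 + 2.3256 = 10.5256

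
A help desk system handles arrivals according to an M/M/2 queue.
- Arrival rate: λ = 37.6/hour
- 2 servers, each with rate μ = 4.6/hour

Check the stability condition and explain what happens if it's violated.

Stability requires ρ = λ/(cμ) < 1
ρ = 37.6/(2 × 4.6) = 37.6/9.20 = 4.0870
Since 4.0870 ≥ 1, the system is UNSTABLE.
Need c > λ/μ = 37.6/4.6 = 8.17.
Minimum servers needed: c = 9.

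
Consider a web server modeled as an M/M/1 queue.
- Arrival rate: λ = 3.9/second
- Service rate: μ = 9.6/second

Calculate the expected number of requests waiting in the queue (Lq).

ρ = λ/μ = 3.9/9.6 = 0.4062
For M/M/1: Lq = λ²/(μ(μ-λ))
Lq = 15.21/(9.6 × 5.70)
Lq = 0.2780 requests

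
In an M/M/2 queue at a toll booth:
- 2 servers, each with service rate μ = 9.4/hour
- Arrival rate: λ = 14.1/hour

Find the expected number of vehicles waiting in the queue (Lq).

Traffic intensity: ρ = λ/(cμ) = 14.1/(2×9.4) = 0.7500
Since ρ = 0.7500 < 1, system is stable.
Offered load a = λ/μ = cρ = 14.1/9.4 = 1.5000
P₀ = [ Σₙ₌₀^1 aⁿ/n! + a^2/(2!(1-ρ)) ]⁻¹
Σ = a^0/0! + a^1/1! = 1.0000 + 1.5000 = 2.5000
a^2/(2!(1-ρ)) = 2.2500/(2 × 0.2500) = 4.5000
P₀ = 1/(2.5000 + 4.5000) = 0.1429
Lq = P₀·a^2·ρ / (2!(1-ρ)²) = 0.14286 × 2.2500 × 0.75000 / (2 × 0.062500) = 1.9286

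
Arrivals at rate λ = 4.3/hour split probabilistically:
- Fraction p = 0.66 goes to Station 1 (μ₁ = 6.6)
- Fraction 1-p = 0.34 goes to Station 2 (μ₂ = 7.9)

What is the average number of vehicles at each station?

Effective rates: λ₁ = 4.3×0.66 = 2.838, λ₂ = 4.3×0.34 = 1.462
Station 1: ρ₁ = 2.838/6.6 = 0.4300, L₁ = ρ₁/(1-ρ₁) = 0.4300/(1-0.4300) = 0.7544
Station 2: ρ₂ = 1.462/7.9 = 0.1851, L₂ = ρ₂/(1-ρ₂) = 0.1851/(1-0.1851) = 0.2271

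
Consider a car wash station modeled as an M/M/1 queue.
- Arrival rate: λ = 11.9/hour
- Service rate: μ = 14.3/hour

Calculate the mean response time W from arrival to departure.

First, compute utilization: ρ = λ/μ = 11.9/14.3 = 0.8322
For M/M/1: W = 1/(μ-λ)
W = 1/(14.3-11.9) = 1/2.40
W = 0.4167 hours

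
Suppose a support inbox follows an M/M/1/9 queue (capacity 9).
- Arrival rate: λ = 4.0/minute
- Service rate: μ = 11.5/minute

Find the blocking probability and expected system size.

ρ = λ/μ = 4.0/11.5 = 0.34783
P₀ = (1-ρ)/(1-ρ^(K+1)) = (1-0.34783)/(1-0.34783^10) = 0.6522/1.0000 = 0.6522
P_K = P₀×ρ^K = 0.65219 × 0.34783^9 = 0.65219 × 0.000074525 = 0.00004860
Blocking probability P_9 = 0.00004860 (0.004860%)
L = ρ[1 - (K+1)ρ^K + Kρ^(K+1)] / [(1-ρ)(1-ρ^(K+1))]
L = 0.34783 × (1 - 10×0.00007453 + 9×0.00002592) / ((1 - 0.34783) × (1 - 0.00002592)) = 0.5331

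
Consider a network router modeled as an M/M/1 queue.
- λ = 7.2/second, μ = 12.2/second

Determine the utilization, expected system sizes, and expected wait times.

Step 1: ρ = λ/μ = 7.2/12.2 = 0.5902
Step 2: L = λ/(μ-λ) = 7.2/5.00 = 1.4400
Step 3: Lq = λ²/(μ(μ-λ)) = 51.84/(12.2×5.00) = 0.8498
Step 4: W = 1/(μ-λ) = 1/5.00 = 0.2000
Step 5: Wq = λ/(μ(μ-λ)) = 7.2/(12.2×5.00) = 0.1180
Step 6: P(0) = 1-ρ = 0.4098
Verify: L = λW = 7.2×0.2000 = 1.4400 ✔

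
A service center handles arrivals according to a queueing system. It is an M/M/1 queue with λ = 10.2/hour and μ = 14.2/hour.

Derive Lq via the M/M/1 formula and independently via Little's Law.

Method 1 (direct): Lq = λ²/(μ(μ-λ)) = 104.04/(14.2 × 4.00) = 1.8317

Method 2 (Little's Law):
W = 1/(μ-λ) = 1/4.00 = 0.2500
Wq = W - 1/μ = 0.2500 - 0.07042 = 0.17958
Lq = λWq = 10.2 × 0.17958 = 1.8317 ✔ (matches Method 1)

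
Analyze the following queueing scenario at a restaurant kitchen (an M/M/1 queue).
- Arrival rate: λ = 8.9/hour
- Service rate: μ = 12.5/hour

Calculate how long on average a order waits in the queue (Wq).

First, compute utilization: ρ = λ/μ = 8.9/12.5 = 0.7120
For M/M/1: Wq = λ/(μ(μ-λ))
Wq = 8.9/(12.5 × (12.5-8.9))
Wq = 8.9/(12.5 × 3.60)
Wq = 0.1978 hours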